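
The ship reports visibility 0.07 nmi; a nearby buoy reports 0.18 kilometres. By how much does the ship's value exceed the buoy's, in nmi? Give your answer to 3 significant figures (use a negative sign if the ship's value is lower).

-0.0272 nmi

the buoy: 0.18 km = 0.097192 nmi.
Difference: 0.070000 − 0.097192 = -0.0272 nmi.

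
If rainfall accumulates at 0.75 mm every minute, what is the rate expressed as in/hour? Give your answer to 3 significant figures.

1.77 in/hour

0.75 mm/minute × 0.0393701 in/mm × 60 minute/hour = 1.77 in/hour.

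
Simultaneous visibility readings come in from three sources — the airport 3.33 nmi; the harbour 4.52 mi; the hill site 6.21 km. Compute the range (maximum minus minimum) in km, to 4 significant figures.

1.107 km

the airport: 3.33 nmi = 6.16716 km.
the harbour: 4.52 SM = 7.27423 km.
Spread: 7.27423 − 6.16716 = 1.107 km.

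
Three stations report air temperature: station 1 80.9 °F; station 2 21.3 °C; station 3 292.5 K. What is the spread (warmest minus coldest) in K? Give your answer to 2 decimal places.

7.82 K

station 1: 80.9 °F = 27.167 °C.
station 3: 292.5 K = 19.350 °C.
Spread: 27.167 − 19.350 = 7.817 °C.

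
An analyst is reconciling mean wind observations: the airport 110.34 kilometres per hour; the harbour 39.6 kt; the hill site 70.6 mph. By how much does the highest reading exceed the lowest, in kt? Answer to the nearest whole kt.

the airport: 110.34 km/h = 59.58 kt.
the hill site: 70.6 mph = 61.35 kt.
Spread: 61.35 − 39.60 = 22 kt.

22 kt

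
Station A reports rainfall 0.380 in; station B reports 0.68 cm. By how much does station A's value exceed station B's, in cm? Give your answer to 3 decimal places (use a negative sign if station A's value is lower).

0.285 cm

station A: 0.380 in = 0.96520 cm.
Difference: 0.96520 − 0.68000 = 0.285 cm.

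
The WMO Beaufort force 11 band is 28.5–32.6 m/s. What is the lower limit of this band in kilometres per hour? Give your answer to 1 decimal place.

28.5–32.6 m/s × 3.6 = 102.6–117.4 km/h.

102.6 km/h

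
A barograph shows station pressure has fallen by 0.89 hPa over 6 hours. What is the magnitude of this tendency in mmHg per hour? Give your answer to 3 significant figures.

0.111 mmHg per hour

0.89 hPa / 6 h × 0.750062 mmHg/hPa = 0.111 mmHg/h.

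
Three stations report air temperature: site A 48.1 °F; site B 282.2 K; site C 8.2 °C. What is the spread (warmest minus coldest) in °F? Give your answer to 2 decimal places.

site A: 48.1 °F = 8.944 °C.
site B: 282.2 K = 9.050 °C.
Spread: 9.050 − 8.200 = 0.850 °C = 1.53 °F.

1.53 °F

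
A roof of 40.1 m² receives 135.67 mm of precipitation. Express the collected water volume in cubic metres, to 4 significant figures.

5.440 cubic metres

1 mm over 1 m² is 1 L, so volume = 135.67 × 40.1 = 5440.367 L = 5.440 m³.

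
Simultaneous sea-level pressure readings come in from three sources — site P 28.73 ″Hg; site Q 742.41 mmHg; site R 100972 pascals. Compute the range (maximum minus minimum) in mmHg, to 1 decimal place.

27.6 mmHg

site P: 28.73 inHg = 729.742 mmHg.
site R: 100972 Pa = 757.352 mmHg.
Spread: 757.352 − 729.742 = 27.6 mmHg.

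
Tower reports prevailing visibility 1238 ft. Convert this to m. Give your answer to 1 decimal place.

1 ft = 0.3048 m, so 1238 × 0.3048 = 377.3 m.

377.3 m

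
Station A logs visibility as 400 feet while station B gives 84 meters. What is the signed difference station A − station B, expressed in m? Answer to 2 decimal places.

station A: 400 ft = 121.9200 m.
Difference: 121.9200 − 84.0000 = 37.92 m.

37.92 m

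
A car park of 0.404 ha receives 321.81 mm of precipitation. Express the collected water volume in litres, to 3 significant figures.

Area: 0.404 ha = 4040 m².
1 mm over 1 m² is 1 L, so volume = 321.81 × 4040 = 1300112.4 L ≈ 1300000 L.

1300000 litres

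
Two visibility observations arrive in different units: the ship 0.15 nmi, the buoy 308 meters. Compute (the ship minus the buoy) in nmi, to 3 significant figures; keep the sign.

the buoy: 308 m = 0.166307 nmi.
Difference: 0.150000 − 0.166307 = -0.0163 nmi.

-0.0163 nmi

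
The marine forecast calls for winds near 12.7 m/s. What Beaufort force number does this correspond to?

12.7 m/s lies in the Beaufort 6 band (strong breeze, 10.8–13.8 m/s).

Beaufort force 6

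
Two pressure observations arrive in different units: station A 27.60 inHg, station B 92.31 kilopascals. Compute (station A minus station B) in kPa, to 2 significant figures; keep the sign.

station A: 27.60 inHg = 93.464 kPa.
Difference: 93.464 − 92.310 = 1.2 kPa.

1.2 kPa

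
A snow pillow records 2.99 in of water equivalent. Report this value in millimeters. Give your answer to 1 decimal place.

1 in = 25.4 mm, so 2.99 × 25.4 = 75.9 mm.

75.9 mm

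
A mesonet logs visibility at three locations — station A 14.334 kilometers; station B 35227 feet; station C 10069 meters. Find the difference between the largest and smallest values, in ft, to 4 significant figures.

station A: 14.334 km = 47027.56 ft.
station C: 10069 m = 33034.78 ft.
Spread: 47027.56 − 33034.78 = 13990 ft.

13990 ft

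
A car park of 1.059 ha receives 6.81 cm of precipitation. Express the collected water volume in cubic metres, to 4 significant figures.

721.2 cubic metres

Depth: 6.81 cm × 10 = 68.1 mm.
Area: 1.059 ha = 10590 m².
1 mm over 1 m² is 1 L, so volume = 68.1 × 10590 = 721179 L = 721.2 m³.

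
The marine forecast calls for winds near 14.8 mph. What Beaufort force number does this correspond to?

Beaufort force 4

14.8 mph = 6.6 m/s, which is Beaufort 4 (moderate breeze, 5.5–7.9 m/s).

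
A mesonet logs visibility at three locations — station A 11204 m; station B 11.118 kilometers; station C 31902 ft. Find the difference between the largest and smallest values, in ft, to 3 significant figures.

4860 ft

station A: 11204 m = 36758.53 ft.
station B: 11.118 km = 36476.38 ft.
Spread: 36758.53 − 31902.00 = 4860 ft.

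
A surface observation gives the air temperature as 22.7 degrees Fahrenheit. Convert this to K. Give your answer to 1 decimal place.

First to °C: -5.17 °C.
Then to K: 268.0 K.

268.0 K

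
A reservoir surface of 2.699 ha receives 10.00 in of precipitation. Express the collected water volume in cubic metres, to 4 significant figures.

6855 cubic metres

Depth: 10.00 in × 25.4 = 254 mm.
Area: 2.699 ha = 26990 m².
1 mm over 1 m² is 1 L, so volume = 254 × 26990 = 6855460 L = 6855 m³.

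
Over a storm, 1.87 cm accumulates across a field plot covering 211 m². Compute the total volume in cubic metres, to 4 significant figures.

3.946 cubic metres

Depth: 1.87 cm × 10 = 18.7 mm.
1 mm over 1 m² is 1 L, so volume = 18.7 × 211 = 3945.7 L = 3.946 m³.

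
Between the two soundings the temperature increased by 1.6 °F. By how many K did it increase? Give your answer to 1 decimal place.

0.9 K

A change of 1 °C equals a change of 1.8 °F: ΔK = 1.6 × 0.5556 = 0.9 K.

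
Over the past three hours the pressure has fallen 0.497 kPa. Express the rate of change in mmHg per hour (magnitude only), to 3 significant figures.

1.24 mmHg per hour

0.497 kPa / 3 h × 7.50062 mmHg/kPa = 1.24 mmHg/h.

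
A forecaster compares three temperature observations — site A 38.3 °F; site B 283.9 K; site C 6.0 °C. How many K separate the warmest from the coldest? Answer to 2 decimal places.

7.25 K

site A: 38.3 °F = 3.500 °C.
site B: 283.9 K = 10.750 °C.
Spread: 10.750 − 3.500 = 7.250 °C.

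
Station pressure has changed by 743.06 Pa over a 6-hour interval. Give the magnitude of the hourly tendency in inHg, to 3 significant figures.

0.0366 inHg per hour

743.06 Pa / 6 h × 0.0002953 inHg/Pa = 0.0366 inHg/h.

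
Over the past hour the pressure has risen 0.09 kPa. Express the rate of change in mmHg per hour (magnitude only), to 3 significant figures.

0.09 kPa / 1 h × 7.50062 mmHg/kPa = 0.675 mmHg/h.

0.675 mmHg per hour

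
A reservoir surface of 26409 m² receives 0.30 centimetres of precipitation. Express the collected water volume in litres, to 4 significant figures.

Depth: 0.30 cm × 10 = 3 mm.
1 mm over 1 m² is 1 L, so volume = 3 × 26409 = 79227 L ≈ 79230 L.

79230 litres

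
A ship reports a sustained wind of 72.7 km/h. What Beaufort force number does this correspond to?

72.7 km/h = 20.2 m/s, which is Beaufort 8 (gale, 17.2–20.7 m/s).

Beaufort force 8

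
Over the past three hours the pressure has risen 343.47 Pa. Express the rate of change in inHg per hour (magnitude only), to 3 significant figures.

0.0338 inHg per hour

343.47 Pa / 3 h × 0.0002953 inHg/Pa = 0.0338 inHg/h.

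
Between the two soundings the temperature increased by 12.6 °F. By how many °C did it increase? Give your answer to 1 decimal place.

A change of 1 °C equals a change of 1.8 °F: Δ°C = 12.6 × 0.5556 = 7.0 °C.

7.0 °C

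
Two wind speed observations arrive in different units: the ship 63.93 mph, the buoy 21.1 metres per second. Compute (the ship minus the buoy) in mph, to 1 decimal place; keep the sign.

16.7 mph

the buoy: 21.1 m/s = 47.199 mph.
Difference: 63.930 − 47.199 = 16.7 mph.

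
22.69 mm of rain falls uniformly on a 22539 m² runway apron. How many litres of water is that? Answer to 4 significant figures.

511400 litres

1 mm over 1 m² is 1 L, so volume = 22.69 × 22539 = 511409.91 L ≈ 511400 L.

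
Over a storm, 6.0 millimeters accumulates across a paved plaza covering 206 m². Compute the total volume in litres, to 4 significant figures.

1 mm over 1 m² is 1 L, so volume = 6 × 206 = 1236 L.

1236 litres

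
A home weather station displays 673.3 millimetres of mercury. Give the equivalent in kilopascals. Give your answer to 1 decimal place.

89.8 kPa

1 mmHg = 0.133322 kPa, so 673.3 × 0.133322 = 89.8 kPa.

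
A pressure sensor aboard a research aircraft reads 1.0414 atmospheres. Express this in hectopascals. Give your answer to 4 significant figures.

1055 hPa

1 atm = 1013.25 hPa, so 1.0414 × 1013.25 = 1055 hPa.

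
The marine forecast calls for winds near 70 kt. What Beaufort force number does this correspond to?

70 kt lies in the Beaufort 12 band (hurricane force, ≥64 kt).

Beaufort force 12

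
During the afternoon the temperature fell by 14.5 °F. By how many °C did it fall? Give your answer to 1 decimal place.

For a temperature change the 32° offset cancels: Δ°C = 14.5 × 0.5556 = 8.1 °C.

8.1 °C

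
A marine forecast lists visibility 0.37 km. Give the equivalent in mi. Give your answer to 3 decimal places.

0.230 SM

1 km = 0.621371 SM, so 0.37 × 0.621371 = 0.230 SM.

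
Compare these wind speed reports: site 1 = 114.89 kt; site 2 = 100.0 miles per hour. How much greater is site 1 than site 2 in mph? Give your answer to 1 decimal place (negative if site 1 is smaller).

32.2 mph

site 1: 114.89 kt = 132.213 mph.
Difference: 132.213 − 100.000 = 32.2 mph.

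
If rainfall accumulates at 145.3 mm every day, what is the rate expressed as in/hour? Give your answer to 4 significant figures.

145.3 mm/day × 0.0393701 in/mm × 0.0416667 day/hour = 0.2384 in/hour.

0.2384 in/hour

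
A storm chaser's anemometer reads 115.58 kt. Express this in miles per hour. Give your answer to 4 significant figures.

1 kt = 1.15078 mph, so 115.58 × 1.15078 = 133.0 mph.

133.0 mph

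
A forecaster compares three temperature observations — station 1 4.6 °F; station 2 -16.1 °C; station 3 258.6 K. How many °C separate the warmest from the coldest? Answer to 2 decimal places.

station 1: 4.6 °F = -15.222 °C.
station 3: 258.6 K = -14.550 °C.
Spread: (-14.550) − (-16.100) = 1.550 °C.

1.55 °C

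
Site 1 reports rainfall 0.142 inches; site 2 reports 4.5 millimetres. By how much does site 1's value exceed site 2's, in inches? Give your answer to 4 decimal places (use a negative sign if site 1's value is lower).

site 2: 4.5 mm = 0.177165 in.
Difference: 0.142000 − 0.177165 = -0.0352 in.

-0.0352 in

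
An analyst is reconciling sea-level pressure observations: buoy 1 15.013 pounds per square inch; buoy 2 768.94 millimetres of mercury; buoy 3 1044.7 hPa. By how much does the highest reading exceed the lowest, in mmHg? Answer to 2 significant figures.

buoy 1: 15.013 psi = 776.40 mmHg.
buoy 3: 1044.7 hPa = 783.59 mmHg.
Spread: 783.59 − 768.94 = 15 mmHg.

15 mmHg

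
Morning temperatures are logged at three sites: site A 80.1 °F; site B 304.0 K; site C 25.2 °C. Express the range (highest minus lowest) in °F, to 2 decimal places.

site A: 80.1 °F = 26.722 °C.
site B: 304.0 K = 30.850 °C.
Spread: 30.850 − 25.200 = 5.650 °C = 10.17 °F.

10.17 °F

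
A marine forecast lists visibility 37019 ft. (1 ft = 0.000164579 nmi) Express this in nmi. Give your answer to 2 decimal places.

1 ft = 0.000164579 nmi, so 37019 × 0.000164579 = 6.09 nmi.

6.09 nmi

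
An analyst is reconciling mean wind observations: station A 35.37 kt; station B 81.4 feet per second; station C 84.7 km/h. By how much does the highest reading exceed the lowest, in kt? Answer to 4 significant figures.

12.86 kt

station B: 81.4 ft/s = 48.2282 kt.
station C: 84.7 km/h = 45.7343 kt.
Spread: 48.2282 − 35.3700 = 12.86 kt.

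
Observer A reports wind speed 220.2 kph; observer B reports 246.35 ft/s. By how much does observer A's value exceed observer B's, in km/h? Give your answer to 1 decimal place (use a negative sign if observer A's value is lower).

-50.1 km/h

observer B: 246.35 ft/s = 270.315 km/h.
Difference: 220.200 − 270.315 = -50.1 km/h.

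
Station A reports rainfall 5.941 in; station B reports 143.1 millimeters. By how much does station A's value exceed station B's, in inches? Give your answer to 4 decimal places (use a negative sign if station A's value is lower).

0.3071 in

station B: 143.1 mm = 5.633858 in.
Difference: 5.941000 − 5.633858 = 0.3071 in.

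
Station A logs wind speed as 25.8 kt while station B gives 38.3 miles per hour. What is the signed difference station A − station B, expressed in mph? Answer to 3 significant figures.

-8.61 mph

station A: 25.8 kt = 29.6901 mph.
Difference: 29.6901 − 38.3000 = -8.61 mph.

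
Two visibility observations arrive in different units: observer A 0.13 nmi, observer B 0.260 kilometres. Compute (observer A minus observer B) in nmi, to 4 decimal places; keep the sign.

-0.0104 nmi

observer B: 0.260 km = 0.140389 nmi.
Difference: 0.130000 − 0.140389 = -0.0104 nmi.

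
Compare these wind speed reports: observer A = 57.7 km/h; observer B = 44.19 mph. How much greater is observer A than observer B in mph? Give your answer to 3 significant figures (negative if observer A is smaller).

observer A: 57.7 km/h = 35.8531 mph.
Difference: 35.8531 − 44.1900 = -8.34 mph.

-8.34 mph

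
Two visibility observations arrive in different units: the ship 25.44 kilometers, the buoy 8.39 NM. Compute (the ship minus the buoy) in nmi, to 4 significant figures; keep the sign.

5.347 nmi

the ship: 25.44 km = 13.736501 nmi.
Difference: 13.736501 − 8.390000 = 5.347 nmi.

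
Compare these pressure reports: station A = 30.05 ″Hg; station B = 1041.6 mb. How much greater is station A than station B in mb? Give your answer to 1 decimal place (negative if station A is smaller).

-24.0 mb

station A: 30.05 inHg = 1017.610 mb.
Difference: 1017.610 − 1041.600 = -24.0 mb.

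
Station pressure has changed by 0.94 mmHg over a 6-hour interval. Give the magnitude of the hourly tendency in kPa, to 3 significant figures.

0.94 mmHg / 6 h × 0.133322 kPa/mmHg = 0.0209 kPa/h.

0.0209 kPa per hour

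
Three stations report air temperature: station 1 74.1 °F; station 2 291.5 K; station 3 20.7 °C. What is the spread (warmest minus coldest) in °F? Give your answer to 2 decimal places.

9.07 °F

station 1: 74.1 °F = 23.389 °C.
station 2: 291.5 K = 18.350 °C.
Spread: 23.389 − 18.350 = 5.039 °C = 9.07 °F.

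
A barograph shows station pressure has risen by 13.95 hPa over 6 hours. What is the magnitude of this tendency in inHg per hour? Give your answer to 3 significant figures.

13.95 hPa / 6 h × 0.02953 inHg/hPa = 0.0687 inHg/h.

0.0687 inHg per hour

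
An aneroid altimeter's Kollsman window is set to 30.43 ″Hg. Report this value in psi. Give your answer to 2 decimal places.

1 inHg = 0.491154 psi, so 30.43 × 0.491154 = 14.95 psi.

14.95 psi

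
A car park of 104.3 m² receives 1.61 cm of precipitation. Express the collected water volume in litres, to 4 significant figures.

Depth: 1.61 cm × 10 = 16.1 mm.
1 mm over 1 m² is 1 L, so volume = 16.1 × 104.3 = 1679.23 L ≈ 1679 L.

1679 litres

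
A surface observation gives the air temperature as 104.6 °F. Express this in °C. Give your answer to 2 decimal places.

40.33 °C

°C = (°F − 32) × 5/9 = (104.6 − 32) / 1.8 = 40.33 °C.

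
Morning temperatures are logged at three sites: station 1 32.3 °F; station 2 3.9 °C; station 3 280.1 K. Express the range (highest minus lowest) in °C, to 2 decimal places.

6.78 °C

station 1: 32.3 °F = 0.167 °C.
station 3: 280.1 K = 6.950 °C.
Spread: 6.950 − 0.167 = 6.783 °C.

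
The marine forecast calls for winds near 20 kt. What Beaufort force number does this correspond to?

Beaufort force 5

20 kt lies in the Beaufort 5 band (fresh breeze, 17–21 kt).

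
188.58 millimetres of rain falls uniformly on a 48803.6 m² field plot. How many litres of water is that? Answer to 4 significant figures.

9203000 litres

1 mm over 1 m² is 1 L, so volume = 188.58 × 48803.6 = 9203382.9 L ≈ 9203000 L.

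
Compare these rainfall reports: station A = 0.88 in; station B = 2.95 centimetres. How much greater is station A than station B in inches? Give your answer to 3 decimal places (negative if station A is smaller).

station B: 2.95 cm = 1.16142 in.
Difference: 0.88000 − 1.16142 = -0.281 in.

-0.281 in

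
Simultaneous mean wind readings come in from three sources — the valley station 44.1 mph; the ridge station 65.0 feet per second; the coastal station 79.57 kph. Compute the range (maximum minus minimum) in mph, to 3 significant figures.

the ridge station: 65.0 ft/s = 44.3182 mph.
the coastal station: 79.57 km/h = 49.4425 mph.
Spread: 49.4425 − 44.1000 = 5.34 mph.

5.34 mph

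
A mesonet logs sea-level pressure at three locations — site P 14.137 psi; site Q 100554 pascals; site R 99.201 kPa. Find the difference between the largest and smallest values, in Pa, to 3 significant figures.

3080 Pa

site P: 14.137 psi = 97471.18 Pa.
site R: 99.201 kPa = 99201.00 Pa.
Spread: 100554.00 − 97471.18 = 3080 Pa.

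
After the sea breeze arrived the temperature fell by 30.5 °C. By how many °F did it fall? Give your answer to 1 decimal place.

A change of 1 °C equals a change of 1.8 °F: Δ°F = 30.5 × 1.8 = 54.9 °F.

54.9 °F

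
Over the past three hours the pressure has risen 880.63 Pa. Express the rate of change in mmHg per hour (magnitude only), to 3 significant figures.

2.20 mmHg per hour

880.63 Pa / 3 h × 0.00750062 mmHg/Pa = 2.20 mmHg/h.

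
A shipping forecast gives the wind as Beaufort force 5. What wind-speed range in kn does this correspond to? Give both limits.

17 to 21 kt

Beaufort 5 (fresh breeze) spans 17–21 knots.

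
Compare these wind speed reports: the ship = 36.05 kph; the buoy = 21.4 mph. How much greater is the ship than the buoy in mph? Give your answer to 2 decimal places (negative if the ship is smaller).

1.00 mph

the ship: 36.05 km/h = 22.4004 mph.
Difference: 22.4004 − 21.4000 = 1.00 mph.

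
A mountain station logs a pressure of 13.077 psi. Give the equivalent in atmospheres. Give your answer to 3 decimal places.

0.890 atm

1 psi = 0.068046 atm, so 13.077 × 0.068046 = 0.890 atm.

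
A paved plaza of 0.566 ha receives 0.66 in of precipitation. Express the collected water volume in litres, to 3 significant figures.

94900 litres

Depth: 0.66 in × 25.4 = 16.764 mm.
Area: 0.566 ha = 5660 m².
1 mm over 1 m² is 1 L, so volume = 16.764 × 5660 = 94884.24 L ≈ 94900 L.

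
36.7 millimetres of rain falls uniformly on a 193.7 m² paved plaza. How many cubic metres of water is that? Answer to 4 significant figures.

7.109 cubic metres

1 mm over 1 m² is 1 L, so volume = 36.7 × 193.7 = 7108.79 L = 7.109 m³.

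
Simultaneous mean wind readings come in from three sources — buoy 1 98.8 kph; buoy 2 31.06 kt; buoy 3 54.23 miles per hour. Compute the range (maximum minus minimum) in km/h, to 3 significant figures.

41.3 km/h

buoy 2: 31.06 kt = 57.523 km/h.
buoy 3: 54.23 mph = 87.275 km/h.
Spread: 98.800 − 57.523 = 41.3 km/h.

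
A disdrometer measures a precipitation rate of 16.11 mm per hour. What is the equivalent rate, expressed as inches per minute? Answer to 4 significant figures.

16.11 mm/hour × 0.0393701 in/mm × 0.0166667 hour/minute = 0.01057 in/minute.

0.01057 in/minute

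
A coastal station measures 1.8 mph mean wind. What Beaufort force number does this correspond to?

1.8 mph = 0.8 m/s, which is Beaufort 1 (light air, 0.3–1.5 m/s).

Beaufort force 1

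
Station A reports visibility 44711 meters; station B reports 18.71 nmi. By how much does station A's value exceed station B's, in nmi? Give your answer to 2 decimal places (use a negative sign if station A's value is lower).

station A: 44711 m = 24.1420 nmi.
Difference: 24.1420 − 18.7100 = 5.43 nmi.

5.43 nmi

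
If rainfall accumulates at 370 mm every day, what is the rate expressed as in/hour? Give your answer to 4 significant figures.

0.6070 in/hour

370 mm/day × 0.0393701 in/mm × 0.0416667 day/hour = 0.6070 in/hour.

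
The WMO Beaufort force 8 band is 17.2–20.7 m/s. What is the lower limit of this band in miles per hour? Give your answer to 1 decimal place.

17.2–20.7 m/s × 2.237 = 38.5–46.3 mph.

38.5 mph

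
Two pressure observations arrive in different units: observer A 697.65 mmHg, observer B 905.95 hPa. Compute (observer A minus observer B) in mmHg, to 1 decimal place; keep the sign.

observer B: 905.95 hPa = 679.518 mmHg.
Difference: 697.650 − 679.518 = 18.1 mmHg.

18.1 mmHg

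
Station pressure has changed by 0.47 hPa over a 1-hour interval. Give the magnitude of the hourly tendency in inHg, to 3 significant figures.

0.47 hPa / 1 h × 0.02953 inHg/hPa = 0.0139 inHg/h.

0.0139 inHg per hour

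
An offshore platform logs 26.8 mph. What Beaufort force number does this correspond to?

26.8 mph = 12.0 m/s, which is Beaufort 6 (strong breeze, 10.8–13.8 m/s).

Beaufort force 6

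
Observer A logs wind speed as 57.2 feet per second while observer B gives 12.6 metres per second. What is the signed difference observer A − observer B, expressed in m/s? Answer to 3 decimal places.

observer A: 57.2 ft/s = 17.43456 m/s.
Difference: 17.43456 − 12.60000 = 4.835 m/s.

4.835 m/s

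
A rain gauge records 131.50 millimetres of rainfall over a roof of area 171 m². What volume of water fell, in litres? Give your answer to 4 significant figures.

22490 litres

1 mm over 1 m² is 1 L, so volume = 131.5 × 171 = 22486.5 L ≈ 22490 L.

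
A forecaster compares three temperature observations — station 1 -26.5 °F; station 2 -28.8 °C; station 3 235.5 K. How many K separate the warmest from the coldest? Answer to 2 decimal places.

station 1: -26.5 °F = -32.500 °C.
station 3: 235.5 K = -37.650 °C.
Spread: (-28.800) − (-37.650) = 8.850 °C.

8.85 K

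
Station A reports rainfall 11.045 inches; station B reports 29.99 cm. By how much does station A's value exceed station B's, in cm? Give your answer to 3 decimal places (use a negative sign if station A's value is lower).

station A: 11.045 in = 28.05430 cm.
Difference: 28.05430 − 29.99000 = -1.936 cm.

-1.936 cm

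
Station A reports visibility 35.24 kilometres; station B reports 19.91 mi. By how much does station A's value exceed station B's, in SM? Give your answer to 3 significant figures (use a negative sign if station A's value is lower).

station A: 35.24 km = 21.8971 SM.
Difference: 21.8971 − 19.9100 = 1.99 SM.

1.99 SM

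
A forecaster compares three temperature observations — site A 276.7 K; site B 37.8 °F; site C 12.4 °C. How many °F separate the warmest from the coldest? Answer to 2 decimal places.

site A: 276.7 K = 3.550 °C.
site B: 37.8 °F = 3.222 °C.
Spread: 12.400 − 3.222 = 9.178 °C = 16.52 °F.

16.52 °F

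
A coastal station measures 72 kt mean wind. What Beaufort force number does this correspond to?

72 kt lies in the Beaufort 12 band (hurricane force, ≥64 kt).

Beaufort force 12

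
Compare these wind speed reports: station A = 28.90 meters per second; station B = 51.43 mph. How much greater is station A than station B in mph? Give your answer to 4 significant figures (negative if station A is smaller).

station A: 28.90 m/s = 64.6475 mph.
Difference: 64.6475 − 51.4300 = 13.22 mph.

13.22 mph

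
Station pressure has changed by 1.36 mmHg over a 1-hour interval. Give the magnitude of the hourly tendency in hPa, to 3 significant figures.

1.36 mmHg / 1 h × 1.33322 hPa/mmHg = 1.81 hPa/h.

1.81 hPa per hour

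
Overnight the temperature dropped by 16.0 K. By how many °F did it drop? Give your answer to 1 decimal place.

For a temperature change the 32° offset cancels: Δ°F = 16.0 × 1.8 = 28.8 °F.

28.8 °F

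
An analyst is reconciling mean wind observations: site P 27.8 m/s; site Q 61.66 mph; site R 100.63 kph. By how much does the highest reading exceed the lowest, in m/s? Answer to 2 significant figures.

site Q: 61.66 mph = 27.5645 m/s.
site R: 100.63 km/h = 27.9528 m/s.
Spread: 27.9528 − 27.5645 = 0.39 m/s.

0.39 m/s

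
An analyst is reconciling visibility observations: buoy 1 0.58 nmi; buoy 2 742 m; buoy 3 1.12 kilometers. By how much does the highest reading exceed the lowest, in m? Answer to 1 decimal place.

buoy 1: 0.58 nmi = 1074.160 m.
buoy 3: 1.12 km = 1120.000 m.
Spread: 1120.000 − 742.000 = 378.0 m.

378.0 m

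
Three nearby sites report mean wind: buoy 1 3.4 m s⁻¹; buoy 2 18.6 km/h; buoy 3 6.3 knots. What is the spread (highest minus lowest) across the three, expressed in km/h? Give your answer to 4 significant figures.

buoy 1: 3.4 m/s = 12.24000 km/h.
buoy 3: 6.3 kt = 11.66760 km/h.
Spread: 18.60000 − 11.66760 = 6.932 km/h.

6.932 km/h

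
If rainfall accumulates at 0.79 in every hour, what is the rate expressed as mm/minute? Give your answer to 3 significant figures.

0.79 in/hour × 25.4 mm/in × 0.0166667 hour/minute = 0.334 mm/minute.

0.334 mm/minute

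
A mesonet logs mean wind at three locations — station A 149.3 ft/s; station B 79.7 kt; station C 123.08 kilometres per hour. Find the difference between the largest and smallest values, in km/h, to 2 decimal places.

40.74 km/h

station A: 149.3 ft/s = 163.8239 km/h.
station B: 79.7 kt = 147.6044 km/h.
Spread: 163.8239 − 123.0800 = 40.74 km/h.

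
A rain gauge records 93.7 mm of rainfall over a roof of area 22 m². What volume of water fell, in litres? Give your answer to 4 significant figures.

1 mm over 1 m² is 1 L, so volume = 93.7 × 22 = 2061.4 L ≈ 2061 L.

2061 litres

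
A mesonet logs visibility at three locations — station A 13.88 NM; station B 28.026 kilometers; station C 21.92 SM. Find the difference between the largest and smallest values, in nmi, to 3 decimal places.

station B: 28.026 km = 15.13283 nmi.
station C: 21.92 SM = 19.04796 nmi.
Spread: 19.04796 − 13.88000 = 5.168 nmi.

5.168 nmi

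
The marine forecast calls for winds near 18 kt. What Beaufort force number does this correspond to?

Beaufort force 5

18 kt lies in the Beaufort 5 band (fresh breeze, 17–21 kt).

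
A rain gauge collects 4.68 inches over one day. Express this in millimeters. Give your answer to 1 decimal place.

1 in = 25.4 mm, so 4.68 × 25.4 = 118.9 mm.

118.9 mm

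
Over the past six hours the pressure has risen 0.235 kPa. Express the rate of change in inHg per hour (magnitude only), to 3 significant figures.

0.235 kPa / 6 h × 0.2953 inHg/kPa = 0.0116 inHg/h.

0.0116 inHg per hour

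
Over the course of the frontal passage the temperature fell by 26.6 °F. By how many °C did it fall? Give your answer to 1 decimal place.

Converting a difference, only the 9/5 scale factor applies: Δ°C = 26.6 × 0.5556 = 14.8 °C.

14.8 °C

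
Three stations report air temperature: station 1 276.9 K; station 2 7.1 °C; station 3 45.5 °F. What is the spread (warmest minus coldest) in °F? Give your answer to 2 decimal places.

6.75 °F

station 1: 276.9 K = 3.750 °C.
station 3: 45.5 °F = 7.500 °C.
Spread: 7.500 − 3.750 = 3.750 °C = 6.75 °F.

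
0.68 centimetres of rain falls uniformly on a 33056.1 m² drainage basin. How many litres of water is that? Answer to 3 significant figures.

225000 litres

Depth: 0.68 cm × 10 = 6.8 mm.
1 mm over 1 m² is 1 L, so volume = 6.8 × 33056.1 = 224781.48 L ≈ 225000 L.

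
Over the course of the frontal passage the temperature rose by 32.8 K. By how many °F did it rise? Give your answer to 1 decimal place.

A change of 1 °C equals a change of 1.8 °F: Δ°F = 32.8 × 1.8 = 59.0 °F.

59.0 °F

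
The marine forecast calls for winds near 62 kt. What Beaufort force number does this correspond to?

62 kt lies in the Beaufort 11 band (violent storm, 56–63 kt).

Beaufort force 11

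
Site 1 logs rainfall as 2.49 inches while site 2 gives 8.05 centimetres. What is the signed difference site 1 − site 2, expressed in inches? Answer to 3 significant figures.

-0.679 in

site 2: 8.05 cm = 3.16929 in.
Difference: 2.49000 − 3.16929 = -0.679 in.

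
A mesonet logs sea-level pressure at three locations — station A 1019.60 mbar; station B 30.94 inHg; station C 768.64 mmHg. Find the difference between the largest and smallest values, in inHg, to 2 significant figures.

station A: 1019.60 mb = 30.1088 inHg.
station C: 768.64 mmHg = 30.2614 inHg.
Spread: 30.9400 − 30.1088 = 0.83 inHg.

0.83 inHg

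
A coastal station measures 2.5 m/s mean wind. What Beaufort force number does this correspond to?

Beaufort force 2

2.5 m/s lies in the Beaufort 2 band (light breeze, 1.6–3.3 m/s).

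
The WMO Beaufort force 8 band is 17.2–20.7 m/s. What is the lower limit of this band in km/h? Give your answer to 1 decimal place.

61.9 km/h

17.2–20.7 m/s × 3.6 = 61.9–74.5 km/h.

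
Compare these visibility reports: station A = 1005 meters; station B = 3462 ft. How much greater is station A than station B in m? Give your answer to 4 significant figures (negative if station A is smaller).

-50.22 m

station B: 3462 ft = 1055.2176 m.
Difference: 1005.0000 − 1055.2176 = -50.22 m.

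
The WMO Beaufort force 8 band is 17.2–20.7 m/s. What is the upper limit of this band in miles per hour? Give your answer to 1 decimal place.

46.3 mph

17.2–20.7 m/s × 2.237 = 38.5–46.3 mph.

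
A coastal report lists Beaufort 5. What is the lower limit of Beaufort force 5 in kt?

Beaufort 5 (fresh breeze) spans 17–21 knots.

17 kt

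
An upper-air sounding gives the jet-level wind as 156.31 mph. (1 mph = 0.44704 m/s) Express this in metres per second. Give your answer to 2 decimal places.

1 mph = 0.44704 m/s, so 156.31 × 0.44704 = 69.88 m/s.

69.88 m/s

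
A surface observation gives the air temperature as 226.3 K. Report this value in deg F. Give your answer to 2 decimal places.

-52.33 °F

First to °C: -46.85 °C.
Then to °F: -52.33 °F.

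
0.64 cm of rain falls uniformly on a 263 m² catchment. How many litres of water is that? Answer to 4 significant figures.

Depth: 0.64 cm × 10 = 6.4 mm.
1 mm over 1 m² is 1 L, so volume = 6.4 × 263 = 1683.2 L ≈ 1683 L.

1683 litres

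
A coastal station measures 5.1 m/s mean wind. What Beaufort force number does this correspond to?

Beaufort force 3

5.1 m/s lies in the Beaufort 3 band (gentle breeze, 3.4–5.4 m/s).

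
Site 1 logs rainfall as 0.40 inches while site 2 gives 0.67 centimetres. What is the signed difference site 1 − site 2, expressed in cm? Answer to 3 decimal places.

site 1: 0.40 in = 1.01600 cm.
Difference: 1.01600 − 0.67000 = 0.346 cm.

0.346 cm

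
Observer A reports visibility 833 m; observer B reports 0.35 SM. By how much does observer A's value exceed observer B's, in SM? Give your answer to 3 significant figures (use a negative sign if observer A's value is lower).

observer A: 833 m = 0.51760 SM.
Difference: 0.51760 − 0.35000 = 0.168 SM.

0.168 SM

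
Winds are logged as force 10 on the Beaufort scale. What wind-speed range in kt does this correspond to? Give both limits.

48 to 55 kt

Beaufort 10 (storm) spans 48–55 knots.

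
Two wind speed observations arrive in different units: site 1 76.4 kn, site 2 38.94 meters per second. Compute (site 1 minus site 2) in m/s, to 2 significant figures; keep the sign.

site 1: 76.4 kt = 39.3036 m/s.
Difference: 39.3036 − 38.9400 = 0.36 m/s.

0.36 m/s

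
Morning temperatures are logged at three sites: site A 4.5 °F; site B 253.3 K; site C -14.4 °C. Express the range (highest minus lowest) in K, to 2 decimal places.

site A: 4.5 °F = -15.278 °C.
site B: 253.3 K = -19.850 °C.
Spread: (-14.400) − (-19.850) = 5.450 °C.

5.45 K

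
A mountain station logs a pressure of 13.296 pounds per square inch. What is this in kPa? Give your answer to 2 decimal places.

91.67 kPa

1 psi = 6.89476 kPa, so 13.296 × 6.89476 = 91.67 kPa.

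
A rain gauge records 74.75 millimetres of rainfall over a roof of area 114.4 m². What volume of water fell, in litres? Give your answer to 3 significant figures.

1 mm over 1 m² is 1 L, so volume = 74.75 × 114.4 = 8551.4 L ≈ 8550 L.

8550 litres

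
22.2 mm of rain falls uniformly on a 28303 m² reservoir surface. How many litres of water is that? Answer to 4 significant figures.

628300 litres

1 mm over 1 m² is 1 L, so volume = 22.2 × 28303 = 628326.6 L ≈ 628300 L.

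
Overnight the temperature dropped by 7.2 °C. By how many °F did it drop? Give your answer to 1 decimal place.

13.0 °F

For a temperature change the 32° offset cancels: Δ°F = 7.2 × 1.8 = 13.0 °F.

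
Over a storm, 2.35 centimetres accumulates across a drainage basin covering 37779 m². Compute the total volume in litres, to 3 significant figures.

888000 litres

Depth: 2.35 cm × 10 = 23.5 mm.
1 mm over 1 m² is 1 L, so volume = 23.5 × 37779 = 887806.5 L ≈ 888000 L.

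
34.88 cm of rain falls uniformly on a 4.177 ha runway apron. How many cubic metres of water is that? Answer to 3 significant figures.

14600 cubic metres

Depth: 34.88 cm × 10 = 348.8 mm.
Area: 4.177 ha = 41770 m².
1 mm over 1 m² is 1 L, so volume = 348.8 × 41770 = 14569376 L = 14600 m³.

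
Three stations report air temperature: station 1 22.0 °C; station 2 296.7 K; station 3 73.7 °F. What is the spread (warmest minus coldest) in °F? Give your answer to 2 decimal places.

2.79 °F

station 2: 296.7 K = 23.550 °C.
station 3: 73.7 °F = 23.167 °C.
Spread: 23.550 − 22.000 = 1.550 °C = 2.79 °F.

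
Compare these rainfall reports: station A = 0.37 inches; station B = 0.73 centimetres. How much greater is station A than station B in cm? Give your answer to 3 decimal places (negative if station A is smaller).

0.210 cm

station A: 0.37 in = 0.93980 cm.
Difference: 0.93980 − 0.73000 = 0.210 cm.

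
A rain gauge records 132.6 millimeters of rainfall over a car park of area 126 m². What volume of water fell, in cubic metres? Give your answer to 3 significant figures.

16.7 cubic metres

1 mm over 1 m² is 1 L, so volume = 132.6 × 126 = 16707.6 L = 16.7 m³.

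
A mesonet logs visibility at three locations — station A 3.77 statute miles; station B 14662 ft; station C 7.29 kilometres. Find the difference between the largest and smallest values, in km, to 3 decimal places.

station A: 3.77 SM = 6.06723 km.
station B: 14662 ft = 4.46898 km.
Spread: 7.29000 − 4.46898 = 2.821 km.

2.821 km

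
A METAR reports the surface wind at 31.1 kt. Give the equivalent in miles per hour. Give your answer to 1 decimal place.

35.8 mph

1 kt = 1.15078 mph, so 31.1 × 1.15078 = 35.8 mph.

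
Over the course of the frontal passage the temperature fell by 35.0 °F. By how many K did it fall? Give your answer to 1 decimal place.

For a temperature change the 32° offset cancels: ΔK = 35.0 × 0.5556 = 19.4 K.

19.4 K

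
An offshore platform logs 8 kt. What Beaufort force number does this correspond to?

8 kt lies in the Beaufort 3 band (gentle breeze, 7–10 kt).

Beaufort force 3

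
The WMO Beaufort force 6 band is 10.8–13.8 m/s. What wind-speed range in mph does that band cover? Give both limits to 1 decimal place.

24.2 to 30.9 mph

10.8–13.8 m/s × 2.237 = 24.2–30.9 mph.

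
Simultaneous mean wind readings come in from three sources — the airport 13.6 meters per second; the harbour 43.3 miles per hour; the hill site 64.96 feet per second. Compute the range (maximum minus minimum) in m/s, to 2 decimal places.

6.20 m/s

the harbour: 43.3 mph = 19.3568 m/s.
the hill site: 64.96 ft/s = 19.7998 m/s.
Spread: 19.7998 − 13.6000 = 6.20 m/s.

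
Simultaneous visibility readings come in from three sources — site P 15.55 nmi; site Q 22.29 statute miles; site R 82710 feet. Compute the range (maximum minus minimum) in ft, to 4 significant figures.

34980 ft

site P: 15.55 nmi = 94483.60 ft.
site Q: 22.29 SM = 117691.20 ft.
Spread: 117691.20 − 82710.00 = 34980 ft.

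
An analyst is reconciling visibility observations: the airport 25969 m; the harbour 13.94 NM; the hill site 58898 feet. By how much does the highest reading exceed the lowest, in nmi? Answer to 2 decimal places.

4.33 nmi

the airport: 25969 m = 14.0221 nmi.
the hill site: 58898 ft = 9.6934 nmi.
Spread: 14.0221 − 9.6934 = 4.33 nmi.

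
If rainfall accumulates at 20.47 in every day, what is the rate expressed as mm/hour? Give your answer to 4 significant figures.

20.47 in/day × 25.4 mm/in × 0.0416667 day/hour = 21.66 mm/hour.

21.66 mm/hour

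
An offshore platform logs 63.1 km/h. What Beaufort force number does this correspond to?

Beaufort force 8

63.1 km/h = 17.5 m/s, which is Beaufort 8 (gale, 17.2–20.7 m/s).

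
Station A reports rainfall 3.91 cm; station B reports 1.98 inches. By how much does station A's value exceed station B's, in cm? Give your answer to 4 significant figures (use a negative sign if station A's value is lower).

-1.119 cm

station B: 1.98 in = 5.02920 cm.
Difference: 3.91000 − 5.02920 = -1.119 cm.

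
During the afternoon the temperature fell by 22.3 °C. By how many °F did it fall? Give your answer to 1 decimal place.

Converting a difference, only the 9/5 scale factor applies: Δ°F = 22.3 × 1.8 = 40.1 °F.

40.1 °F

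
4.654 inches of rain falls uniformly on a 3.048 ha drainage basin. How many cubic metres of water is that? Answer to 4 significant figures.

3603 cubic metres

Depth: 4.654 in × 25.4 = 118.2116 mm.
Area: 3.048 ha = 30480 m².
1 mm over 1 m² is 1 L, so volume = 118.2116 × 30480 = 3603089.6 L = 3603 m³.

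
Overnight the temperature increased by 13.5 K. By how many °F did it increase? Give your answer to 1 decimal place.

Converting a difference, only the 9/5 scale factor applies: Δ°F = 13.5 × 1.8 = 24.3 °F.

24.3 °F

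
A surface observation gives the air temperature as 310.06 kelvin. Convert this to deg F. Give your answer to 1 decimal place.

98.4 °F

First to °C: 36.91 °C.
Then to °F: 98.4 °F.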